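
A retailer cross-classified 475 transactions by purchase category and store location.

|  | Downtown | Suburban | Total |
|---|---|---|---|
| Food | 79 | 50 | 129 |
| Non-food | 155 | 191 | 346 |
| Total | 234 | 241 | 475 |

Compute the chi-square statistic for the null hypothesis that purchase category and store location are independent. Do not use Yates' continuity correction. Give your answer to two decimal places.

10.16

Grand total N = 475.
Expected counts (row total × column total / N):
  Food, Downtown: 129×234/475 = 63.549
  Food, Suburban: 129×241/475 = 65.451
  Non-food, Downtown: 346×234/475 = 170.451
  Non-food, Suburban: 346×241/475 = 175.549
Contributions (O − E)²/E:
  (79 − 63.549)²/63.549 = 3.7567
  (50 − 65.451)²/65.451 = 3.6475
  (155 − 170.451)²/170.451 = 1.4006
  (191 − 175.549)²/175.549 = 1.3599
χ² = 3.7567 + 3.6475 + 1.4006 + 1.3599 = 10.16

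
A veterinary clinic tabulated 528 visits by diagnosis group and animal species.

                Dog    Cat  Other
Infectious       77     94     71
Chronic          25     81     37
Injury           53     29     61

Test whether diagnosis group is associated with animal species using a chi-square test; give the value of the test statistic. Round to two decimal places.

Row totals: 242, 143, 143. Column totals: 155, 204, 169. Grand total N = 528.
Expected counts (row total × column total / N):
  Infectious, Dog: 242×155/528 = 71.042
  Infectious, Cat: 242×204/528 = 93.500
  Infectious, Other: 242×169/528 = 77.458
  Chronic, Dog: 143×155/528 = 41.979
  Chronic, Cat: 143×204/528 = 55.250
  Chronic, Other: 143×169/528 = 45.771
  Injury, Dog: 143×155/528 = 41.979
  Injury, Cat: 143×204/528 = 55.250
  Injury, Other: 143×169/528 = 45.771
Contributions (O − E)²/E:
  (77 − 71.042)²/71.042 = 0.4997
  (94 − 93.500)²/93.500 = 0.0027
  (71 − 77.458)²/77.458 = 0.5384
  (25 − 41.979)²/41.979 = 6.8674
  (81 − 55.250)²/55.250 = 12.0011
  (37 − 45.771)²/45.771 = 1.6808
  (53 − 41.979)²/41.979 = 2.8934
  (29 − 55.250)²/55.250 = 12.4717
  (61 − 45.771)²/45.771 = 5.0670
χ² = 0.4997 + 0.0027 + 0.5384 + 6.8674 + 12.0011 + 1.6808 + 2.8934 + 12.4717 + 5.0670 = 42.02

42.02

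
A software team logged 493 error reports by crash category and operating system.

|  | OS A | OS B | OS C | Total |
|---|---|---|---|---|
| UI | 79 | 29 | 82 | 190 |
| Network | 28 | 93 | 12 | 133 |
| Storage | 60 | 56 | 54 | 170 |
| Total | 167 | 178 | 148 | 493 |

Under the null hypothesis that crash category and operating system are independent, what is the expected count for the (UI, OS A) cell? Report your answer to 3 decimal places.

Row total (UI) = 190; column total (OS A) = 167; grand total N = 493.
Expected count = (row total × column total) / N = 190 × 167 / 493 = 64.361.

64.361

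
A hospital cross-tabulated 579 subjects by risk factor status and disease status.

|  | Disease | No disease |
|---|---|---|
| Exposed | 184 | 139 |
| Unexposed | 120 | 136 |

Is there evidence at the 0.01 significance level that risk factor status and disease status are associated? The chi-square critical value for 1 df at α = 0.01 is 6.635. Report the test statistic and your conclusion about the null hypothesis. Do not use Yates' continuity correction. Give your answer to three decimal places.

5.831; fail to reject H₀

Row totals: 323, 256. Column totals: 304, 275. Grand total N = 579.
Expected counts (row total × column total / N):
  Exposed, Disease: 323×304/579 = 169.5889
  Exposed, No disease: 323×275/579 = 153.4111
  Unexposed, Disease: 256×304/579 = 134.4111
  Unexposed, No disease: 256×275/579 = 121.5889
Contributions (O − E)²/E:
  (184 − 169.5889)²/169.5889 = 1.2246
  (139 − 153.4111)²/153.4111 = 1.3537
  (120 − 134.4111)²/134.4111 = 1.5451
  (136 − 121.5889)²/121.5889 = 1.7080
χ² = 1.2246 + 1.3537 + 1.5451 + 1.7080 = 5.831
df = (2−1)(2−1) = 1. Since 5.831 < 6.635, fail to reject the null hypothesis of independence at α = 0.01.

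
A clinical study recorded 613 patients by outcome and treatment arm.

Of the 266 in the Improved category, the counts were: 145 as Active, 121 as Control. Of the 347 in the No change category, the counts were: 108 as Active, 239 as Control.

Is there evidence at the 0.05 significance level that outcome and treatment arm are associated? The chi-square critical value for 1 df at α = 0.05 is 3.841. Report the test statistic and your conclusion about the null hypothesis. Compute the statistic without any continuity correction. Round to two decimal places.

Row totals: 266, 347. Column totals: 253, 360. Grand total N = 613.
Expected counts (row total × column total / N):
  Improved, Active: 266×253/613 = 109.785
  Improved, Control: 266×360/613 = 156.215
  No change, Active: 347×253/613 = 143.215
  No change, Control: 347×360/613 = 203.785
Contributions (O − E)²/E:
  (145 − 109.785)²/109.785 = 11.2957
  (121 − 156.215)²/156.215 = 7.9384
  (108 − 143.215)²/143.215 = 8.6590
  (239 − 203.785)²/203.785 = 6.0853
χ² = 11.2957 + 7.9384 + 8.6590 + 6.0853 = 33.98
df = (2−1)(2−1) = 1. Since 33.98 > 3.841, reject the null hypothesis of independence at α = 0.05.

33.98; reject H₀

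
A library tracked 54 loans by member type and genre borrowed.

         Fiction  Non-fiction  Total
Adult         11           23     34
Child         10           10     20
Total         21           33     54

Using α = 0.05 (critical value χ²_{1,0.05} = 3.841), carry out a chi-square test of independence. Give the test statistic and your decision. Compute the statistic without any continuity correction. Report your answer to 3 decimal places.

1.650; fail to reject H₀

Grand total N = 54.
Expected counts (row total × column total / N):
  Adult, Fiction: 34×21/54 = 13.2222
  Adult, Non-fiction: 34×33/54 = 20.7778
  Child, Fiction: 20×21/54 = 7.7778
  Child, Non-fiction: 20×33/54 = 12.2222
Contributions (O − E)²/E:
  (11 − 13.2222)²/13.2222 = 0.3735
  (23 − 20.7778)²/20.7778 = 0.2377
  (10 − 7.7778)²/7.7778 = 0.6349
  (10 − 12.2222)²/12.2222 = 0.4040
χ² = 0.3735 + 0.2377 + 0.6349 + 0.4040 = 1.650
df = (2−1)(2−1) = 1. Since 1.650 < 3.841, fail to reject the null hypothesis of independence at α = 0.05.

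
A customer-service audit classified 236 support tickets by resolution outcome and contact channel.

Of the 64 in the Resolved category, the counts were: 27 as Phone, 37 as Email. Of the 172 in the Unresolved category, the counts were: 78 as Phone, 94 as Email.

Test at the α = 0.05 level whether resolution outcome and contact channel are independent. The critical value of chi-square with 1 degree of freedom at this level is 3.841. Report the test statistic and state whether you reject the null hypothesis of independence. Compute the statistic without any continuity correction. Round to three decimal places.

Row totals: 64, 172. Column totals: 105, 131. Grand total N = 236.
Expected counts (row total × column total / N):
  Resolved, Phone: 64×105/236 = 28.4746
  Resolved, Email: 64×131/236 = 35.5254
  Unresolved, Phone: 172×105/236 = 76.5254
  Unresolved, Email: 172×131/236 = 95.4746
Contributions (O − E)²/E:
  (27 − 28.4746)²/28.4746 = 0.0764
  (37 − 35.5254)²/35.5254 = 0.0612
  (78 − 76.5254)²/76.5254 = 0.0284
  (94 − 95.4746)²/95.4746 = 0.0228
χ² = 0.0764 + 0.0612 + 0.0284 + 0.0228 = 0.189
df = (2−1)(2−1) = 1. Since 0.189 < 3.841, fail to reject the null hypothesis of independence at α = 0.05.

0.189; fail to reject H₀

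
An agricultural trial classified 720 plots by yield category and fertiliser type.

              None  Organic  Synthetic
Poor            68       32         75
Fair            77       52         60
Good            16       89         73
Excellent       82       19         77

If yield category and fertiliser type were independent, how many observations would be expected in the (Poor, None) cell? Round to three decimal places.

Row total (Poor) = 175; column total (None) = 243; grand total N = 720.
Expected count = (row total × column total) / N = 175 × 243 / 720 = 59.063.

59.063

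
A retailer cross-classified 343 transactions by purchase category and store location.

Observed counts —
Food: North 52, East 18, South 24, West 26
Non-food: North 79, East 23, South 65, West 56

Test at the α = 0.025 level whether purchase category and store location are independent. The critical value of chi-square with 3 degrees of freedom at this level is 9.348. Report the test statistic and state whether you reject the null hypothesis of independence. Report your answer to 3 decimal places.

5.614; fail to reject H₀

Row totals: 120, 223. Column totals: 131, 41, 89, 82. Grand total N = 343.
Expected counts (row total × column total / N):
  Food, North: 120×131/343 = 45.8309
  Food, East: 120×41/343 = 14.3440
  Food, South: 120×89/343 = 31.1370
  Food, West: 120×82/343 = 28.6880
  Non-food, North: 223×131/343 = 85.1691
  Non-food, East: 223×41/343 = 26.6560
  Non-food, South: 223×89/343 = 57.8630
  Non-food, West: 223×82/343 = 53.3120
Contributions (O − E)²/E:
  (52 − 45.8309)²/45.8309 = 0.8304
  (18 − 14.3440)²/14.3440 = 0.9318
  (24 − 31.1370)²/31.1370 = 1.6359
  (26 − 28.6880)²/28.6880 = 0.2519
  (79 − 85.1691)²/85.1691 = 0.4468
  (23 − 26.6560)²/26.6560 = 0.5014
  (65 − 57.8630)²/57.8630 = 0.8803
  (56 − 53.3120)²/53.3120 = 0.1355
χ² = 0.8304 + 0.9318 + 1.6359 + 0.2519 + 0.4468 + 0.5014 + 0.8803 + 0.1355 = 5.614
df = (2−1)(4−1) = 3. Since 5.614 < 9.348, fail to reject the null hypothesis of independence at α = 0.025.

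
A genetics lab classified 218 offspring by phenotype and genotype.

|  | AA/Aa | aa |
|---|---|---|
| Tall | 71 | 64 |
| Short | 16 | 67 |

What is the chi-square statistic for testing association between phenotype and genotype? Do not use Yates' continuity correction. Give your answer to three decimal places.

Row totals: 135, 83. Column totals: 87, 131. Grand total N = 218.
Expected counts (row total × column total / N):
  Tall, AA/Aa: 135×87/218 = 53.8761
  Tall, aa: 135×131/218 = 81.1239
  Short, AA/Aa: 83×87/218 = 33.1239
  Short, aa: 83×131/218 = 49.8761
Contributions (O − E)²/E:
  (71 − 53.8761)²/53.8761 = 5.4426
  (64 − 81.1239)²/81.1239 = 3.6146
  (16 − 33.1239)²/33.1239 = 8.8525
  (67 − 49.8761)²/49.8761 = 5.8791
χ² = 5.4426 + 3.6146 + 8.8525 + 5.8791 = 23.789

23.789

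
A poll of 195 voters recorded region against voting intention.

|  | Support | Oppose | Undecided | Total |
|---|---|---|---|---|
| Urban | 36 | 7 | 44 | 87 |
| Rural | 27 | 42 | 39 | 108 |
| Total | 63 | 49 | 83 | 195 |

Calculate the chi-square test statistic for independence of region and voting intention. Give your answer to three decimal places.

Grand total N = 195.
Expected counts (row total × column total / N):
  Urban, Support: 87×63/195 = 28.1077
  Urban, Oppose: 87×49/195 = 21.8615
  Urban, Undecided: 87×83/195 = 37.0308
  Rural, Support: 108×63/195 = 34.8923
  Rural, Oppose: 108×49/195 = 27.1385
  Rural, Undecided: 108×83/195 = 45.9692
Contributions (O − E)²/E:
  (36 − 28.1077)²/28.1077 = 2.2161
  (7 − 21.8615)²/21.8615 = 10.1029
  (44 − 37.0308)²/37.0308 = 1.3116
  (27 − 34.8923)²/34.8923 = 1.7852
  (42 − 27.1385)²/27.1385 = 8.1384
  (39 − 45.9692)²/45.9692 = 1.0566
χ² = 2.2161 + 10.1029 + 1.3116 + 1.7852 + 8.1384 + 1.0566 = 24.611

24.611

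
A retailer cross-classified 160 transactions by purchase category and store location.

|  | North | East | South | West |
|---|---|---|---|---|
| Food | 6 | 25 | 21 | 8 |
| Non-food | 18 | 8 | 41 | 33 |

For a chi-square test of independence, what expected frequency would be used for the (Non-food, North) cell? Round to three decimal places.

Row total (Non-food) = 100; column total (North) = 24; grand total N = 160.
Expected count = (row total × column total) / N = 100 × 24 / 160 = 15.000.

15.000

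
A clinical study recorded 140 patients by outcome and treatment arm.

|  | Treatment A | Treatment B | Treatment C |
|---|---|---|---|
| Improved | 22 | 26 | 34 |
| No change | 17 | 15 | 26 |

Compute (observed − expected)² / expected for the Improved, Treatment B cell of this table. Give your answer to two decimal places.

0.16

Row total (Improved) = 82; column total (Treatment B) = 41; N = 140.
Expected count E = 82 × 41 / 140 = 24.014.
Contribution = (O − E)²/E = (26 − 24.014)² / 24.014 = 0.16.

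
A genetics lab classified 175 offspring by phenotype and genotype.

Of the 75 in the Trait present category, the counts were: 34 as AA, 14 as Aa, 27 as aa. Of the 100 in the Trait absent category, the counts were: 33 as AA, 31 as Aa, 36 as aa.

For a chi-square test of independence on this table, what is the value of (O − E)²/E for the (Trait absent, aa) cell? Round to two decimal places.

Row total (Trait absent) = 100; column total (aa) = 63; N = 175.
Expected count E = 100 × 63 / 175 = 36.000.
Contribution = (O − E)²/E = (36 − 36.000)² / 36.000 = 0.00.

0.00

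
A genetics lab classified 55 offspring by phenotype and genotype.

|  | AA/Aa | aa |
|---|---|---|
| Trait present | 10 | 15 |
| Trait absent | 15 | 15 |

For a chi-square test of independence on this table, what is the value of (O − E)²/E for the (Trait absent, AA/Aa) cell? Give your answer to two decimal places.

0.14

Row total (Trait absent) = 30; column total (AA/Aa) = 25; N = 55.
Expected count E = 30 × 25 / 55 = 13.636.
Contribution = (O − E)²/E = (15 − 13.636)² / 13.636 = 0.14.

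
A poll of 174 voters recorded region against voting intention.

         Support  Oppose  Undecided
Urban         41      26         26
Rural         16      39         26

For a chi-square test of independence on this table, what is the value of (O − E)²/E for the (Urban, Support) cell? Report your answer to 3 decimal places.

Row total (Urban) = 93; column total (Support) = 57; N = 174.
Expected count E = 93 × 57 / 174 = 30.4655.
Contribution = (O − E)²/E = (41 − 30.4655)² / 30.4655 = 3.643.

3.643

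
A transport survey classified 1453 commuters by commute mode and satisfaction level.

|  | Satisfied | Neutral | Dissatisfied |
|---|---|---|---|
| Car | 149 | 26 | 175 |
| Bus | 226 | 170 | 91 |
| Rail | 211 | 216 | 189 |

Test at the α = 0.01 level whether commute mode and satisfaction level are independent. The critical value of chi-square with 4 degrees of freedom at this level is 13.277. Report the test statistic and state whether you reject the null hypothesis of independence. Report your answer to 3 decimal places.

Row totals: 350, 487, 616. Column totals: 586, 412, 455. Grand total N = 1453.
Expected counts (row total × column total / N):
  Car, Satisfied: 350×586/1453 = 141.15623
  Car, Neutral: 350×412/1453 = 99.24295
  Car, Dissatisfied: 350×455/1453 = 109.60083
  Bus, Satisfied: 487×586/1453 = 196.40881
  Bus, Neutral: 487×412/1453 = 138.08947
  Bus, Dissatisfied: 487×455/1453 = 152.50172
  Rail, Satisfied: 616×586/1453 = 248.43496
  Rail, Neutral: 616×412/1453 = 174.66758
  Rail, Dissatisfied: 616×455/1453 = 192.89745
Contributions (O − E)²/E:
  (149 − 141.15623)²/141.15623 = 0.4359
  (26 − 99.24295)²/99.24295 = 54.0545
  (175 − 109.60083)²/109.60083 = 39.0239
  (226 − 196.40881)²/196.40881 = 4.4582
  (170 − 138.08947)²/138.08947 = 7.3741
  (91 − 152.50172)²/152.50172 = 24.8027
  (211 − 248.43496)²/248.43496 = 5.6408
  (216 − 174.66758)²/174.66758 = 9.7807
  (189 − 192.89745)²/192.89745 = 0.0787
χ² = 0.4359 + 54.0545 + 39.0239 + 4.4582 + 7.3741 + 24.8027 + 5.6408 + 9.7807 + 0.0787 = 145.650
df = (3−1)(3−1) = 4. Since 145.650 > 13.277, reject the null hypothesis of independence at α = 0.01.

145.650; reject H₀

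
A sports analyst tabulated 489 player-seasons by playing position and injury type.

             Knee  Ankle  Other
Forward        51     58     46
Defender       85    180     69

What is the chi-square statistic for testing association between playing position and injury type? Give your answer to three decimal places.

11.679

Row totals: 155, 334. Column totals: 136, 238, 115. Grand total N = 489.
Expected counts (row total × column total / N):
  Forward, Knee: 155×136/489 = 43.1084
  Forward, Ankle: 155×238/489 = 75.4397
  Forward, Other: 155×115/489 = 36.4519
  Defender, Knee: 334×136/489 = 92.8916
  Defender, Ankle: 334×238/489 = 162.5603
  Defender, Other: 334×115/489 = 78.5481
Contributions (O − E)²/E:
  (51 − 43.1084)²/43.1084 = 1.4447
  (58 − 75.4397)²/75.4397 = 4.0316
  (46 − 36.4519)²/36.4519 = 2.5010
  (85 − 92.8916)²/92.8916 = 0.6704
  (180 − 162.5603)²/162.5603 = 1.8710
  (69 − 78.5481)²/78.5481 = 1.1606
χ² = 1.4447 + 4.0316 + 2.5010 + 0.6704 + 1.8710 + 1.1606 = 11.679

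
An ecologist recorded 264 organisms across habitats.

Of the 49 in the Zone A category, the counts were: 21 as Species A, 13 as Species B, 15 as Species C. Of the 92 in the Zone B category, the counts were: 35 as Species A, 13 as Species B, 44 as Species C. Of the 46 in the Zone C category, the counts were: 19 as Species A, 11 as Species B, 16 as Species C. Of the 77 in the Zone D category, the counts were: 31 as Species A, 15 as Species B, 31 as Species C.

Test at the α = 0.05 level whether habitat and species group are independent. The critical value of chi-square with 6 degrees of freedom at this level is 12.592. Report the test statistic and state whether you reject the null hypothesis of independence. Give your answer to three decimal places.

Row totals: 49, 92, 46, 77. Column totals: 106, 52, 106. Grand total N = 264.
Expected counts (row total × column total / N):
  Zone A, Species A: 49×106/264 = 19.67424
  Zone A, Species B: 49×52/264 = 9.65152
  Zone A, Species C: 49×106/264 = 19.67424
  Zone B, Species A: 92×106/264 = 36.93939
  Zone B, Species B: 92×52/264 = 18.12121
  Zone B, Species C: 92×106/264 = 36.93939
  Zone C, Species A: 46×106/264 = 18.46970
  Zone C, Species B: 46×52/264 = 9.06061
  Zone C, Species C: 46×106/264 = 18.46970
  Zone D, Species A: 77×106/264 = 30.91667
  Zone D, Species B: 77×52/264 = 15.16667
  Zone D, Species C: 77×106/264 = 30.91667
Contributions (O − E)²/E:
  (21 − 19.67424)²/19.67424 = 0.0893
  (13 − 9.65152)²/9.65152 = 1.1617
  (15 − 19.67424)²/19.67424 = 1.1105
  (35 − 36.93939)²/36.93939 = 0.1018
  (13 − 18.12121)²/18.12121 = 1.4473
  (44 − 36.93939)²/36.93939 = 1.3496
  (19 − 18.46970)²/18.46970 = 0.0152
  (11 − 9.06061)²/9.06061 = 0.4151
  (16 − 18.46970)²/18.46970 = 0.3302
  (31 − 30.91667)²/30.91667 = 0.0002
  (15 − 15.16667)²/15.16667 = 0.0018
  (31 − 30.91667)²/30.91667 = 0.0002
χ² = 0.0893 + 1.1617 + 1.1105 + 0.1018 + 1.4473 + 1.3496 + 0.0152 + 0.4151 + 0.3302 + 0.0002 + 0.0018 + 0.0002 = 6.023
df = (4−1)(3−1) = 6. Since 6.023 < 12.592, fail to reject the null hypothesis of independence at α = 0.05.

6.023; fail to reject H₀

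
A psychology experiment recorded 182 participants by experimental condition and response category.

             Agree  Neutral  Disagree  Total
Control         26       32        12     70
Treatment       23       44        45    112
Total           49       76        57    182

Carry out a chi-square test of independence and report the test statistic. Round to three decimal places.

12.138

Grand total N = 182.
Expected counts (row total × column total / N):
  Control, Agree: 70×49/182 = 18.846154
  Control, Neutral: 70×76/182 = 29.230769
  Control, Disagree: 70×57/182 = 21.923077
  Treatment, Agree: 112×49/182 = 30.153846
  Treatment, Neutral: 112×76/182 = 46.769231
  Treatment, Disagree: 112×57/182 = 35.076923
Contributions (O − E)²/E:
  (26 − 18.846154)²/18.846154 = 2.7155
  (32 − 29.230769)²/29.230769 = 0.2623
  (12 − 21.923077)²/21.923077 = 4.4915
  (23 − 30.153846)²/30.153846 = 1.6972
  (44 − 46.769231)²/46.769231 = 0.1640
  (45 − 35.076923)²/35.076923 = 2.8072
χ² = 2.7155 + 0.2623 + 4.4915 + 1.6972 + 0.1640 + 2.8072 = 12.138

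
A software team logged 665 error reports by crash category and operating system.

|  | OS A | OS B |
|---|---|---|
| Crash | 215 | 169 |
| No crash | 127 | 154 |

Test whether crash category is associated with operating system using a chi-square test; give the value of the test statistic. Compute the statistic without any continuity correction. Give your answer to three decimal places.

Row totals: 384, 281. Column totals: 342, 323. Grand total N = 665.
Expected counts (row total × column total / N):
  Crash, OS A: 384×342/665 = 197.4857
  Crash, OS B: 384×323/665 = 186.5143
  No crash, OS A: 281×342/665 = 144.5143
  No crash, OS B: 281×323/665 = 136.4857
Contributions (O − E)²/E:
  (215 − 197.4857)²/197.4857 = 1.5533
  (169 − 186.5143)²/186.5143 = 1.6446
  (127 − 144.5143)²/144.5143 = 2.1226
  (154 − 136.4857)²/136.4857 = 2.2475
χ² = 1.5533 + 1.6446 + 2.1226 + 2.2475 = 7.568

7.568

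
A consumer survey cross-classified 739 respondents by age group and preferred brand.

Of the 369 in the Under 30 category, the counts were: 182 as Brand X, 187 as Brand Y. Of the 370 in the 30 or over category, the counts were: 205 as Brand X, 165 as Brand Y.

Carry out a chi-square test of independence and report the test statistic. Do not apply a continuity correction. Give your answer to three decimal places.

2.741

Row totals: 369, 370. Column totals: 387, 352. Grand total N = 739.
Expected counts (row total × column total / N):
  Under 30, Brand X: 369×387/739 = 193.2382
  Under 30, Brand Y: 369×352/739 = 175.7618
  30 or over, Brand X: 370×387/739 = 193.7618
  30 or over, Brand Y: 370×352/739 = 176.2382
Contributions (O − E)²/E:
  (182 − 193.2382)²/193.2382 = 0.6536
  (187 − 175.7618)²/175.7618 = 0.7186
  (205 − 193.7618)²/193.7618 = 0.6518
  (165 − 176.2382)²/176.2382 = 0.7166
χ² = 0.6536 + 0.7186 + 0.6518 + 0.7166 = 2.741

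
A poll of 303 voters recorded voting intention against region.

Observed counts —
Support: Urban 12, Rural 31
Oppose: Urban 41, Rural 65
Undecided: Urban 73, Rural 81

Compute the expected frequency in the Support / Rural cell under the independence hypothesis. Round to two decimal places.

25.12

Row total (Support) = 43; column total (Rural) = 177; grand total N = 303.
Expected count = (row total × column total) / N = 43 × 177 / 303 = 25.12.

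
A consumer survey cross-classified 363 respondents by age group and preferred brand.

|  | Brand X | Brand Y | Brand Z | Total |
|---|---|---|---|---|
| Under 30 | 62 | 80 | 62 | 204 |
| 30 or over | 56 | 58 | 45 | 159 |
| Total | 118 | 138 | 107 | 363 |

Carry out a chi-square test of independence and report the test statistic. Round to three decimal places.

0.949

Grand total N = 363.
Expected counts (row total × column total / N):
  Under 30, Brand X: 204×118/363 = 66.3140
  Under 30, Brand Y: 204×138/363 = 77.5537
  Under 30, Brand Z: 204×107/363 = 60.1322
  30 or over, Brand X: 159×118/363 = 51.6860
  30 or over, Brand Y: 159×138/363 = 60.4463
  30 or over, Brand Z: 159×107/363 = 46.8678
Contributions (O − E)²/E:
  (62 − 66.3140)²/66.3140 = 0.2806
  (80 − 77.5537)²/77.5537 = 0.0772
  (62 − 60.1322)²/60.1322 = 0.0580
  (56 − 51.6860)²/51.6860 = 0.3601
  (58 − 60.4463)²/60.4463 = 0.0990
  (45 − 46.8678)²/46.8678 = 0.0744
χ² = 0.2806 + 0.0772 + 0.0580 + 0.3601 + 0.0990 + 0.0744 = 0.949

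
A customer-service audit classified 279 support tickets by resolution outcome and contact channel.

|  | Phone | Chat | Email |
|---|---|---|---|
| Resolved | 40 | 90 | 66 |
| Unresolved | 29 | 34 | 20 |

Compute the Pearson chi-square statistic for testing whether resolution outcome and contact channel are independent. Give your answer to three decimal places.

Row totals: 196, 83. Column totals: 69, 124, 86. Grand total N = 279.
Expected counts (row total × column total / N):
  Resolved, Phone: 196×69/279 = 48.4731
  Resolved, Chat: 196×124/279 = 87.1111
  Resolved, Email: 196×86/279 = 60.4158
  Unresolved, Phone: 83×69/279 = 20.5269
  Unresolved, Chat: 83×124/279 = 36.8889
  Unresolved, Email: 83×86/279 = 25.5842
Contributions (O − E)²/E:
  (40 − 48.4731)²/48.4731 = 1.4811
  (90 − 87.1111)²/87.1111 = 0.0958
  (66 − 60.4158)²/60.4158 = 0.5161
  (29 − 20.5269)²/20.5269 = 3.4975
  (34 − 36.8889)²/36.8889 = 0.2262
  (20 − 25.5842)²/25.5842 = 1.2188
χ² = 1.4811 + 0.0958 + 0.5161 + 3.4975 + 0.2262 + 1.2188 = 7.036

7.036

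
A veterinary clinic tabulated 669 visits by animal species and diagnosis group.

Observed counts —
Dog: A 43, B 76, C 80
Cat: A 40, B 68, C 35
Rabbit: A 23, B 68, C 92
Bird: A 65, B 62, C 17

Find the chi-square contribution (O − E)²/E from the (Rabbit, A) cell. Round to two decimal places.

Row total (Rabbit) = 183; column total (A) = 171; N = 669.
Expected count E = 183 × 171 / 669 = 46.776.
Contribution = (O − E)²/E = (23 − 46.776)² / 46.776 = 12.09.

12.09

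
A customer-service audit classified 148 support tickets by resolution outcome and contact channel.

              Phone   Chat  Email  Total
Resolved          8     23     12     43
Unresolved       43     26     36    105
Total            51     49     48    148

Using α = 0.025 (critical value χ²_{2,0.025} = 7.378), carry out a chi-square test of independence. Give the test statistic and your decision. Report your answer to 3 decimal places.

Grand total N = 148.
Expected counts (row total × column total / N):
  Resolved, Phone: 43×51/148 = 14.8176
  Resolved, Chat: 43×49/148 = 14.2365
  Resolved, Email: 43×48/148 = 13.9459
  Unresolved, Phone: 105×51/148 = 36.1824
  Unresolved, Chat: 105×49/148 = 34.7635
  Unresolved, Email: 105×48/148 = 34.0541
Contributions (O − E)²/E:
  (8 − 14.8176)²/14.8176 = 3.1368
  (23 − 14.2365)²/14.2365 = 5.3945
  (12 − 13.9459)²/13.9459 = 0.2715
  (43 − 36.1824)²/36.1824 = 1.2846
  (26 − 34.7635)²/34.7635 = 2.2092
  (36 − 34.0541)²/34.0541 = 0.1112
χ² = 3.1368 + 5.3945 + 0.2715 + 1.2846 + 2.2092 + 0.1112 = 12.408
df = (2−1)(3−1) = 2. Since 12.408 > 7.378, reject the null hypothesis of independence at α = 0.025.

12.408; reject H₀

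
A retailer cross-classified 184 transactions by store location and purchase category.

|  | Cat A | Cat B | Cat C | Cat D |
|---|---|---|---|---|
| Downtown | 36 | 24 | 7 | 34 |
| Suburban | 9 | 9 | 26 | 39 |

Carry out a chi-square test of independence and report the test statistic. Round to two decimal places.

Row totals: 101, 83. Column totals: 45, 33, 33, 73. Grand total N = 184.
Expected counts (row total × column total / N):
  Downtown, Cat A: 101×45/184 = 24.701
  Downtown, Cat B: 101×33/184 = 18.114
  Downtown, Cat C: 101×33/184 = 18.114
  Downtown, Cat D: 101×73/184 = 40.071
  Suburban, Cat A: 83×45/184 = 20.299
  Suburban, Cat B: 83×33/184 = 14.886
  Suburban, Cat C: 83×33/184 = 14.886
  Suburban, Cat D: 83×73/184 = 32.929
Contributions (O − E)²/E:
  (36 − 24.701)²/24.701 = 5.1685
  (24 − 18.114)²/18.114 = 1.9126
  (7 − 18.114)²/18.114 = 6.8191
  (34 − 40.071)²/40.071 = 0.9198
  (9 − 20.299)²/20.299 = 6.2893
  (9 − 14.886)²/14.886 = 2.3274
  (26 − 14.886)²/14.886 = 8.2978
  (39 − 32.929)²/32.929 = 1.1193
χ² = 5.1685 + 1.9126 + 6.8191 + 0.9198 + 6.2893 + 2.3274 + 8.2978 + 1.1193 = 32.85

32.85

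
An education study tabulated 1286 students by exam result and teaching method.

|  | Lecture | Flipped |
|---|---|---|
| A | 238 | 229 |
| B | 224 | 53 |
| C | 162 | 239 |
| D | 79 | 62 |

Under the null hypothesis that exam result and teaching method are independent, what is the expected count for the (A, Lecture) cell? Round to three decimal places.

255.288

Row total (A) = 467; column total (Lecture) = 703; grand total N = 1286.
Expected count = (row total × column total) / N = 467 × 703 / 1286 = 255.288.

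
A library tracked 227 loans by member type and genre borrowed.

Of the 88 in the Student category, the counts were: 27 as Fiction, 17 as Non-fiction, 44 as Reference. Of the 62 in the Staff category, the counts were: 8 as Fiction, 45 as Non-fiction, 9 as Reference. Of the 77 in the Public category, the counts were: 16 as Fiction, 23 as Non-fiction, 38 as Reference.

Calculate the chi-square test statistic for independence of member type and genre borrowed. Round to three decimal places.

Row totals: 88, 62, 77. Column totals: 51, 85, 91. Grand total N = 227.
Expected counts (row total × column total / N):
  Student, Fiction: 88×51/227 = 19.7709
  Student, Non-fiction: 88×85/227 = 32.9515
  Student, Reference: 88×91/227 = 35.2775
  Staff, Fiction: 62×51/227 = 13.9295
  Staff, Non-fiction: 62×85/227 = 23.2159
  Staff, Reference: 62×91/227 = 24.8546
  Public, Fiction: 77×51/227 = 17.2996
  Public, Non-fiction: 77×85/227 = 28.8326
  Public, Reference: 77×91/227 = 30.8678
Contributions (O − E)²/E:
  (27 − 19.7709)²/19.7709 = 2.6433
  (17 − 32.9515)²/32.9515 = 7.7220
  (44 − 35.2775)²/35.2775 = 2.1567
  (8 − 13.9295)²/13.9295 = 2.5241
  (45 − 23.2159)²/23.2159 = 20.4406
  (9 − 24.8546)²/24.8546 = 10.1136
  (16 − 17.2996)²/17.2996 = 0.0976
  (23 − 28.8326)²/28.8326 = 1.1799
  (38 − 30.8678)²/30.8678 = 1.6479
χ² = 2.6433 + 7.7220 + 2.1567 + 2.5241 + 20.4406 + 10.1136 + 0.0976 + 1.1799 + 1.6479 = 48.526

48.526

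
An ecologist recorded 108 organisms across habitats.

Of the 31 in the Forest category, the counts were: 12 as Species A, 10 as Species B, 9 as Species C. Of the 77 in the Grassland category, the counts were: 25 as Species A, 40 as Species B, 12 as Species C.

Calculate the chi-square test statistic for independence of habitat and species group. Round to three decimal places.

4.158

Row totals: 31, 77. Column totals: 37, 50, 21. Grand total N = 108.
Expected counts (row total × column total / N):
  Forest, Species A: 31×37/108 = 10.6204
  Forest, Species B: 31×50/108 = 14.3519
  Forest, Species C: 31×21/108 = 6.0278
  Grassland, Species A: 77×37/108 = 26.3796
  Grassland, Species B: 77×50/108 = 35.6481
  Grassland, Species C: 77×21/108 = 14.9722
Contributions (O − E)²/E:
  (12 − 10.6204)²/10.6204 = 0.1792
  (10 − 14.3519)²/14.3519 = 1.3196
  (9 − 6.0278)²/6.0278 = 1.4655
  (25 − 26.3796)²/26.3796 = 0.0722
  (40 − 35.6481)²/35.6481 = 0.5313
  (12 − 14.9722)²/14.9722 = 0.5900
χ² = 0.1792 + 1.3196 + 1.4655 + 0.0722 + 0.5313 + 0.5900 = 4.158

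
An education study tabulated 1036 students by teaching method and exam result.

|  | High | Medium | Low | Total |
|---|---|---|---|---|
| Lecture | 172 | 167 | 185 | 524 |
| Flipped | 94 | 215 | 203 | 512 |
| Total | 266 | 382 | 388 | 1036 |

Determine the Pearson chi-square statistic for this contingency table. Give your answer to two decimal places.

29.60

Grand total N = 1036.
Expected counts (row total × column total / N):
  Lecture, High: 524×266/1036 = 134.541
  Lecture, Medium: 524×382/1036 = 193.212
  Lecture, Low: 524×388/1036 = 196.247
  Flipped, High: 512×266/1036 = 131.459
  Flipped, Medium: 512×382/1036 = 188.788
  Flipped, Low: 512×388/1036 = 191.753
Contributions (O − E)²/E:
  (172 − 134.541)²/134.541 = 10.4294
  (167 − 193.212)²/193.212 = 3.5560
  (185 − 196.247)²/196.247 = 0.6446
  (94 − 131.459)²/131.459 = 10.6739
  (215 − 188.788)²/188.788 = 3.6394
  (203 − 191.753)²/191.753 = 0.6597
χ² = 10.4294 + 3.5560 + 0.6446 + 10.6739 + 3.6394 + 0.6597 = 29.60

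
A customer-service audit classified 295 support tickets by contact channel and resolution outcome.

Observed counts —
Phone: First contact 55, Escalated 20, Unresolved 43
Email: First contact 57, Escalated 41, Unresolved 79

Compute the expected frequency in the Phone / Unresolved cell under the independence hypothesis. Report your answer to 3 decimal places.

Row total (Phone) = 118; column total (Unresolved) = 122; grand total N = 295.
Expected count = (row total × column total) / N = 118 × 122 / 295 = 48.800.

48.800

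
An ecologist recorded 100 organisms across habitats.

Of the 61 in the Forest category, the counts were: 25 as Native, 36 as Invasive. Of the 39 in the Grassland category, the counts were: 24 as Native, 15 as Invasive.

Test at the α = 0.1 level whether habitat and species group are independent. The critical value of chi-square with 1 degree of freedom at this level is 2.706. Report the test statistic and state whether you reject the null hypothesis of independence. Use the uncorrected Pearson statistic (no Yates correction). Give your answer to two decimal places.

4.02; reject H₀

Row totals: 61, 39. Column totals: 49, 51. Grand total N = 100.
Expected counts (row total × column total / N):
  Forest, Native: 61×49/100 = 29.890
  Forest, Invasive: 61×51/100 = 31.110
  Grassland, Native: 39×49/100 = 19.110
  Grassland, Invasive: 39×51/100 = 19.890
Contributions (O − E)²/E:
  (25 − 29.890)²/29.890 = 0.8000
  (36 − 31.110)²/31.110 = 0.7686
  (24 − 19.110)²/19.110 = 1.2513
  (15 − 19.890)²/19.890 = 1.2022
χ² = 0.8000 + 0.7686 + 1.2513 + 1.2022 = 4.02
df = (2−1)(2−1) = 1. Since 4.02 > 2.706, reject the null hypothesis of independence at α = 0.1.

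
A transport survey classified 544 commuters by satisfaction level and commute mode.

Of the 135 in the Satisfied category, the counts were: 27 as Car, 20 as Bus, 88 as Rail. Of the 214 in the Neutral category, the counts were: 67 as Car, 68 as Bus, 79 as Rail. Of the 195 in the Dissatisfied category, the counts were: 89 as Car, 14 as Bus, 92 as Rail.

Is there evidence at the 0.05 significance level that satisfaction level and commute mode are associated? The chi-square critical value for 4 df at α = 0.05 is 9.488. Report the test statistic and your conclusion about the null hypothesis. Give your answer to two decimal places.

64.47; reject H₀

Row totals: 135, 214, 195. Column totals: 183, 102, 259. Grand total N = 544.
Expected counts (row total × column total / N):
  Satisfied, Car: 135×183/544 = 45.414
  Satisfied, Bus: 135×102/544 = 25.312
  Satisfied, Rail: 135×259/544 = 64.274
  Neutral, Car: 214×183/544 = 71.989
  Neutral, Bus: 214×102/544 = 40.125
  Neutral, Rail: 214×259/544 = 101.886
  Dissatisfied, Car: 195×183/544 = 65.597
  Dissatisfied, Bus: 195×102/544 = 36.562
  Dissatisfied, Rail: 195×259/544 = 92.840
Contributions (O − E)²/E:
  (27 − 45.414)²/45.414 = 7.4663
  (20 − 25.312)²/25.312 = 1.1148
  (88 − 64.274)²/64.274 = 8.7582
  (67 − 71.989)²/71.989 = 0.3457
  (68 − 40.125)²/40.125 = 19.3649
  (79 − 101.886)²/101.886 = 5.1407
  (89 − 65.597)²/65.597 = 8.3495
  (14 − 36.562)²/36.562 = 13.9228
  (92 − 92.840)²/92.840 = 0.0076
χ² = 7.4663 + 1.1148 + 8.7582 + 0.3457 + 19.3649 + 5.1407 + 8.3495 + 13.9228 + 0.0076 = 64.47
df = (3−1)(3−1) = 4. Since 64.47 > 9.488, reject the null hypothesis of independence at α = 0.05.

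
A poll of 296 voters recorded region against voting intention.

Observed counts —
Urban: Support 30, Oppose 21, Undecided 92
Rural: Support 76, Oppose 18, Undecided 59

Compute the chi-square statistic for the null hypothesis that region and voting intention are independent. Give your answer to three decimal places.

27.098

Row totals: 143, 153. Column totals: 106, 39, 151. Grand total N = 296.
Expected counts (row total × column total / N):
  Urban, Support: 143×106/296 = 51.2095
  Urban, Oppose: 143×39/296 = 18.8412
  Urban, Undecided: 143×151/296 = 72.9493
  Rural, Support: 153×106/296 = 54.7905
  Rural, Oppose: 153×39/296 = 20.1588
  Rural, Undecided: 153×151/296 = 78.0507
Contributions (O − E)²/E:
  (30 − 51.2095)²/51.2095 = 8.7844
  (21 − 18.8412)²/18.8412 = 0.2474
  (92 − 72.9493)²/72.9493 = 4.9751
  (76 − 54.7905)²/54.7905 = 8.2102
  (18 − 20.1588)²/20.1588 = 0.2312
  (59 − 78.0507)²/78.0507 = 4.6499
χ² = 8.7844 + 0.2474 + 4.9751 + 8.2102 + 0.2312 + 4.6499 = 27.098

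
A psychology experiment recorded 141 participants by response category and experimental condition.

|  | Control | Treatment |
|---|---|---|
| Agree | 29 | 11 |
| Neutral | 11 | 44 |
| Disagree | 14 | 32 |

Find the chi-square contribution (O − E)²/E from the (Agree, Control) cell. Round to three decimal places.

12.218

Row total (Agree) = 40; column total (Control) = 54; N = 141.
Expected count E = 40 × 54 / 141 = 15.31915.
Contribution = (O − E)²/E = (29 − 15.31915)² / 15.31915 = 12.218.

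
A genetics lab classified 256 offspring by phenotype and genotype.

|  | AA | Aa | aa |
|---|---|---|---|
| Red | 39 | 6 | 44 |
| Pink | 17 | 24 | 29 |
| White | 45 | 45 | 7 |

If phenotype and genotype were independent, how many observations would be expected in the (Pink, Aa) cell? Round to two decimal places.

Row total (Pink) = 70; column total (Aa) = 75; grand total N = 256.
Expected count = (row total × column total) / N = 70 × 75 / 256 = 20.51.

20.51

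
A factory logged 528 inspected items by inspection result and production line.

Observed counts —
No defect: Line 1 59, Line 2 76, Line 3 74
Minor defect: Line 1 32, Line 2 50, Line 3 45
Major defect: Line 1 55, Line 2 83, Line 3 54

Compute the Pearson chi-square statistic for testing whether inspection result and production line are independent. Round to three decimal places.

3.547

Row totals: 209, 127, 192. Column totals: 146, 209, 173. Grand total N = 528.
Expected counts (row total × column total / N):
  No defect, Line 1: 209×146/528 = 57.7917
  No defect, Line 2: 209×209/528 = 82.7292
  No defect, Line 3: 209×173/528 = 68.4792
  Minor defect, Line 1: 127×146/528 = 35.1174
  Minor defect, Line 2: 127×209/528 = 50.2708
  Minor defect, Line 3: 127×173/528 = 41.6117
  Major defect, Line 1: 192×146/528 = 53.0909
  Major defect, Line 2: 192×209/528 = 76.0000
  Major defect, Line 3: 192×173/528 = 62.9091
Contributions (O − E)²/E:
  (59 − 57.7917)²/57.7917 = 0.0253
  (76 − 82.7292)²/82.7292 = 0.5474
  (74 − 68.4792)²/68.4792 = 0.4451
  (32 − 35.1174)²/35.1174 = 0.2767
  (50 − 50.2708)²/50.2708 = 0.0015
  (45 − 41.6117)²/41.6117 = 0.2759
  (55 − 53.0909)²/53.0909 = 0.0686
  (83 − 76.0000)²/76.0000 = 0.6447
  (54 − 62.9091)²/62.9091 = 1.2617
χ² = 0.0253 + 0.5474 + 0.4451 + 0.2767 + 0.0015 + 0.2759 + 0.0686 + 0.6447 + 1.2617 = 3.547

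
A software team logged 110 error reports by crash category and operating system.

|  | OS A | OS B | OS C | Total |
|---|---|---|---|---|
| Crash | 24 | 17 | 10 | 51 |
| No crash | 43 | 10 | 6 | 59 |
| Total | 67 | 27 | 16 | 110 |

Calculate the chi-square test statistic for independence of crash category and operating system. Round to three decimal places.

Grand total N = 110.
Expected counts (row total × column total / N):
  Crash, OS A: 51×67/110 = 31.0636
  Crash, OS B: 51×27/110 = 12.5182
  Crash, OS C: 51×16/110 = 7.4182
  No crash, OS A: 59×67/110 = 35.9364
  No crash, OS B: 59×27/110 = 14.4818
  No crash, OS C: 59×16/110 = 8.5818
Contributions (O − E)²/E:
  (24 − 31.0636)²/31.0636 = 1.6062
  (17 − 12.5182)²/12.5182 = 1.6046
  (10 − 7.4182)²/7.4182 = 0.8986
  (43 − 35.9364)²/35.9364 = 1.3884
  (10 − 14.4818)²/14.4818 = 1.3870
  (6 − 8.5818)²/8.5818 = 0.7767
χ² = 1.6062 + 1.6046 + 0.8986 + 1.3884 + 1.3870 + 0.7767 = 7.662

7.662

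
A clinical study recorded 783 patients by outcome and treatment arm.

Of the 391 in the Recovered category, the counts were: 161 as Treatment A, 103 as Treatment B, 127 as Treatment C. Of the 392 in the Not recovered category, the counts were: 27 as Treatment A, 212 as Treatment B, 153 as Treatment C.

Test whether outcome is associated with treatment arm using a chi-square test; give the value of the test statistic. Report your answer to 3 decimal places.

Row totals: 391, 392. Column totals: 188, 315, 280. Grand total N = 783.
Expected counts (row total × column total / N):
  Recovered, Treatment A: 391×188/783 = 93.87995
  Recovered, Treatment B: 391×315/783 = 157.29885
  Recovered, Treatment C: 391×280/783 = 139.82120
  Not recovered, Treatment A: 392×188/783 = 94.12005
  Not recovered, Treatment B: 392×315/783 = 157.70115
  Not recovered, Treatment C: 392×280/783 = 140.17880
Contributions (O − E)²/E:
  (161 − 93.87995)²/93.87995 = 47.9879
  (103 − 157.29885)²/157.29885 = 18.7437
  (127 − 139.82120)²/139.82120 = 1.1757
  (27 − 94.12005)²/94.12005 = 47.8655
  (212 − 157.70115)²/157.70115 = 18.6959
  (153 − 140.17880)²/140.17880 = 1.1727
χ² = 47.9879 + 18.7437 + 1.1757 + 47.8655 + 18.6959 + 1.1727 = 135.641

135.641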